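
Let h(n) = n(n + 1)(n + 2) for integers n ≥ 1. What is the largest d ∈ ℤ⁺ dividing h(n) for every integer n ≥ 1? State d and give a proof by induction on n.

Computing the first values: h(1) = 6 and h(2) = 24; gcd(6, 24) = 6, so d ≤ 6.
We prove 6 | n(n + 1)(n + 2) for all n ≥ 1 by induction on n.
Base case (n = 1): h(1) = 6 = 6·(1), so 6 | h(1).
Inductive step: suppose the statement holds for some r ≥ 1, i.e. 6 | h(r). Then
h(r+1) − h(r) = (r+1)·(r+2)·(r+3) − r·(r+1)·(r+2) = (r+1)·(r+2)·[(r+3) − r] = 3·(r+1)·(r+2). The product of 2 consecutive integers is divisible by (2)! = 2, so h(r+1) − h(r) is divisible by 3·2 = 6. By the inductive hypothesis 6 | h(r), hence 6 | h(r+1).
By the principle of mathematical induction, the result holds for all n ≥ 1.
Therefore the largest such d is 6.

d = 6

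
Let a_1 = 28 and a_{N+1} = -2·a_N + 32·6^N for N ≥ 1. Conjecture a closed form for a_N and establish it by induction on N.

Computing the first terms: a_1 = 28, a_2 = 136, a_3 = 880. This suggests a_N = (-2)^(N + 1) + 4·6^N.
Base case (N = 1): the formula gives 28 = 28 = a_1.
For the inductive step, assume it holds for an arbitrary k ≥ 1, so a_k = (-2)^(k + 1) + 4·6^k.
Then a_{k+1} = -2·a_k + 32·6^k = -2·((-2)^(k + 1) + 4·6^k) + 32·6^k = (-2)^(k + 2) + 4·6^(k + 1) = (-2)^((k+1) + 1) + 4·6^(k+1),
which is the claimed formula at N = k+1.
This completes the induction.

a_N = (-2)^(N + 1) + 4·6^N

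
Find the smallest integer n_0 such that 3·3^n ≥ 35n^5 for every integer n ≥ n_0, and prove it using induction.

At n = 14: 14348907 < 18823840, so the inequality fails and n_0 ≥ 15. We prove 3·3^n ≥ 35n^5 for all n ≥ 15.
Base step (n = 15): 3·3^n = 43046721 and 35n^5 = 26578125, so 43046721 ≥ 26578125.
For the inductive step, assume it holds for an arbitrary j ≥ 15, so 3·3^j ≥ 35j^5.
Then 3·3^(j + 1) = 3·(3·3^j) ≥ 3·(35j^5).
Also, for j ≥ 15 we have 3·(35j^5) ≥ 35(j+1)^5, since 3 ≥ (1 + 1/j)^5 for all j ≥ 15.
Combining, 3·3^(j + 1) ≥ 35(j+1)^5.
Hence, by induction on n, the claim holds for every n ≥ 15.
Hence the smallest such n_0 is 15.

n_0 = 15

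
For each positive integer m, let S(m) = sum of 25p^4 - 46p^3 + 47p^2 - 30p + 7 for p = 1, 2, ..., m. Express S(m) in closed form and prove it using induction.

S(m) = m(5m^4 + m^3 + m^2 - 3m - 1)

We claim S(m) = m(5m^4 + m^3 + m^2 - 3m - 1) for all m ≥ 1.
When m = 1: S(1) = 3, and the closed form gives 3. They agree.
For the inductive step, assume it holds for an arbitrary p ≥ 1, so S(p) = p(5p^4 + p^3 + p^2 - 3p - 1).
Then S(p+1) = S(p) + (25p^4 + 54p^3 + 59p^2 + 26p + 3) = (p(5p^4 + p^3 + p^2 - 3p - 1)) + (25p^4 + 54p^3 + 59p^2 + 26p + 3).
Simplifying, S(p+1) = (p + 1)(5p^4 + 21p^3 + 34p^2 + 22p + 3) = (p+1)(5(p+1)^4 + (p+1)^3 + (p+1)^2 - 3(p+1) - 1),
which is the closed form with m = p+1.
This completes the induction.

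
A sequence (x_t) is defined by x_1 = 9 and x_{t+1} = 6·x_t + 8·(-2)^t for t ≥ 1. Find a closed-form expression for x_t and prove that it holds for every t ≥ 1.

x_t = -(-2)^t + 7·6^(t - 1)

Computing the first terms: x_1 = 9, x_2 = 38, x_3 = 260. This suggests x_t = -(-2)^t + 7·6^(t - 1).
For the base case t = 1: the formula gives 9 = 9 = x_1.
For the inductive step, assume it holds for an arbitrary m ≥ 1, so x_m = -(-2)^m + 7·6^(m - 1).
Then x_{m+1} = 6·x_m + 8·(-2)^m = 6·(-(-2)^m + 7·6^(m - 1)) + 8·(-2)^m = -(-2)^(m + 1) + 7·6^m = -(-2)^(m+1) + 7·6^((m+1) - 1),
which is the claimed formula at t = m+1.
By induction, the statement is established for all t ≥ 1.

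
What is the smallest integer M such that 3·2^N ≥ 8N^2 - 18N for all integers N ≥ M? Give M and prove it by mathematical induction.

At N = 5: 96 < 110, so the inequality fails and M ≥ 6. We prove 3·2^N ≥ 8N^2 - 18N for all N ≥ 6.
Base case (N = 6): 3·2^N = 192 and 8N^2 - 18N = 180, so 192 ≥ 180.
For the inductive step, assume it holds for an arbitrary k ≥ 6, so 3·2^k ≥ 8k^2 - 18k.
Then 3·2^(k + 1) = 2·(3·2^k) ≥ 2·(8k^2 - 18k).
Also, for k ≥ 6 we have 2·(8k^2 - 18k) ≥ 8(k+1)^2 - 18(k+1), since 2·(8k^2 - 18k) − (8(k+1)^2 - 18(k+1)) = 8k^2 - 34k + 10, which is nonnegative for all k ≥ 6.
Combining, 3·2^(k + 1) ≥ 8(k+1)^2 - 18(k+1).
This completes the induction.
Hence the smallest such M is 6.

M = 6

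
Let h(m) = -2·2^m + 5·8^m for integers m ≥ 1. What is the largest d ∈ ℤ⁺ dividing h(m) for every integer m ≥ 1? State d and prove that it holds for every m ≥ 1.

Computing the first values: h(1) = 36 and h(2) = 312; gcd(36, 312) = 12, so d ≤ 12.
We prove 12 | -2·2^m + 5·8^m for all m ≥ 1 by induction on m.
For the base case m = 1: h(1) = 36 = 12·(3), so 12 | h(1).
Inductive step: assume the claim holds for m = p, i.e. 12 | h(p). Then
h(p+1) − 8·h(p) = (-2·2^(p+1) + 5·8^(p+1)) − 8·(-2·2^p + 5·8^p) = (-2)·2^p·(2 − 8) = (12)·2^p. Since 12 | h(p) by the inductive hypothesis, 12 | 8·h(p); and 12 | 12 since 12 = 12·1. Therefore 12 | h(p+1).
This completes the induction.
Therefore the largest such d is 12.

d = 12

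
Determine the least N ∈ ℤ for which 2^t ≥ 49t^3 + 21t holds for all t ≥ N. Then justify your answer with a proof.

At t = 18: 262144 < 286146, so the inequality fails and N ≥ 19. We prove 2^t ≥ 49t^3 + 21t for all t ≥ 19.
For the base case t = 19: 2^t = 524288 and 49t^3 + 21t = 336490, so 524288 ≥ 336490.
Inductive step: assume the claim holds for t = j, so 2^j ≥ 49j^3 + 21j.
Then 2^(j + 1) = 2·(2^j) ≥ 2·(49j^3 + 21j).
Also, for j ≥ 19 we have 2·(49j^3 + 21j) ≥ 49(j+1)^3 + 21(j+1), since 2·(49j^3 + 21j) − (49(j+1)^3 + 21(j+1)) = 49j^3 - 147j^2 - 126j - 70, which is nonnegative for all j ≥ 19.
Combining, 2^(j + 1) ≥ 49(j+1)^3 + 21(j+1).
This completes the induction.
Hence the smallest such N is 19.

N = 19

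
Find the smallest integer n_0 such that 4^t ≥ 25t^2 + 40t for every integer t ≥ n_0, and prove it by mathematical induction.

At t = 4: 256 < 560, so the inequality fails and n_0 ≥ 5. We prove 4^t ≥ 25t^2 + 40t for all t ≥ 5.
Base case (t = 5): 4^t = 1024 and 25t^2 + 40t = 825, so 1024 ≥ 825.
Suppose the result is true for t = r, so 4^r ≥ 25r^2 + 40r.
Then 4^(r + 1) = 4·(4^r) ≥ 4·(25r^2 + 40r).
Also, for r ≥ 5 we have 4·(25r^2 + 40r) ≥ 25(r+1)^2 + 40(r+1), since 4·(25r^2 + 40r) − (25(r+1)^2 + 40(r+1)) = 75r^2 + 70r - 65, which is nonnegative for all r ≥ 5.
Combining, 4^(r + 1) ≥ 25(r+1)^2 + 40(r+1).
By induction, the statement is established for all t ≥ 5.
Hence the smallest such n_0 is 5.

n_0 = 5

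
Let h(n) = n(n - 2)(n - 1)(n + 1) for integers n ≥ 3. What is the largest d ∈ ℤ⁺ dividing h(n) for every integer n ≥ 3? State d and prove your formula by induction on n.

d = 24

Computing the first values: h(3) = 24 and h(4) = 120; gcd(24, 120) = 24, so d ≤ 24.
We prove 24 | n(n - 2)(n - 1)(n + 1) for all n ≥ 3 by induction on n.
Base case (n = 3): h(3) = 24 = 24·(1), so 24 | h(3).
Inductive step: suppose the statement holds for some k ≥ 3, i.e. 24 | h(k). Then
h(k+1) − h(k) = (k-1)·k·(k+1)·(k+2) − (k-2)·(k-1)·k·(k+1) = (k-1)·k·(k+1)·[(k+2) − (k-2)] = 4·(k-1)·k·(k+1). The product of 3 consecutive integers is divisible by (3)! = 6, so h(k+1) − h(k) is divisible by 4·6 = 24. By the inductive hypothesis 24 | h(k), hence 24 | h(k+1).
Hence, by induction on n, the claim holds for every n ≥ 3.
Therefore the largest such d is 24.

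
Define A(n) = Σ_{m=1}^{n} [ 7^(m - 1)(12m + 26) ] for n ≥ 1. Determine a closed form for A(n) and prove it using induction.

We claim A(n) = 2·7^n(n + 2) - 4 for all n ≥ 1.
Base case (n = 1): A(1) = 38, and the closed form gives 38. They agree.
Suppose the result is true for n = m, so A(m) = 2·7^m(m + 2) - 4.
Then A(m+1) = A(m) + (7^m(12m + 38)) = (2·7^m(m + 2) - 4) + (7^m(12m + 38)).
Simplifying, A(m+1) = 14·7^m·m + 42·7^m - 4 = 2·7^(m+1)((m+1) + 2) - 4,
which is the closed form with n = m+1.
Hence, by induction on n, the claim holds for every n ≥ 1.

A(n) = 2·7^n(n + 2) - 4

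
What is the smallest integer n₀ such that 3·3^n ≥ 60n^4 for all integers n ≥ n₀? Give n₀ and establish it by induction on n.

At n = 11: 531441 < 878460, so the inequality fails and n₀ ≥ 12. We prove 3·3^n ≥ 60n^4 for all n ≥ 12.
For the base case n = 12: 3·3^n = 1594323 and 60n^4 = 1244160, so 1594323 ≥ 1244160.
Suppose the result is true for n = j, so 3·3^j ≥ 60j^4.
Then 3·3^(j + 1) = 3·(3·3^j) ≥ 3·(60j^4).
Also, for j ≥ 12 we have 3·(60j^4) ≥ 60(j+1)^4, since 3 ≥ (1 + 1/j)^4 for all j ≥ 12.
Combining, 3·3^(j + 1) ≥ 60(j+1)^4.
Hence, by induction on n, the claim holds for every n ≥ 12.
Hence the smallest such n₀ is 12.

n₀ = 12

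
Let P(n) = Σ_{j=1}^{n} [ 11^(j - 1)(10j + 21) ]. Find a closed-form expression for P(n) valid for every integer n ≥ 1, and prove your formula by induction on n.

P(n) = 11^n(n + 2) - 2

We claim P(n) = 11^n(n + 2) - 2 for all n ≥ 1.
For the base case n = 1: P(1) = 31, and the closed form gives 31. They agree.
Inductive step: assume the claim holds for n = j, so P(j) = 11^j(j + 2) - 2.
Then P(j+1) = P(j) + (11^j(10j + 31)) = (11^j(j + 2) - 2) + (11^j(10j + 31)).
Simplifying, P(j+1) = 11·11^j·j + 33·11^j - 2 = 11^(j+1)((j+1) + 2) - 2,
which is the closed form with n = j+1.
Hence, by induction on n, the claim holds for every n ≥ 1.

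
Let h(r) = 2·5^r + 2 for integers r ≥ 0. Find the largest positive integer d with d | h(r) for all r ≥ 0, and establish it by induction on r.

Computing the first values: h(0) = 4 and h(1) = 12; gcd(4, 12) = 4, so d ≤ 4.
We prove 4 | 2·5^r + 2 for all r ≥ 0 by induction on r.
Base step (r = 0): h(0) = 4 = 4·(1), so 4 | h(0).
Suppose the result is true for r = j, i.e. 4 | h(j). Then
h(j+1) = 2·5^(j+1) + 2 = 5·(2·5^j + 2) - 8 = 5·h(j) - 8. The first term is divisible by 4 by the inductive hypothesis, and -8 is divisible by 4. Hence 4 | h(j+1).
By the principle of mathematical induction, the result holds for all r ≥ 0.
Therefore the largest such d is 4.

d = 4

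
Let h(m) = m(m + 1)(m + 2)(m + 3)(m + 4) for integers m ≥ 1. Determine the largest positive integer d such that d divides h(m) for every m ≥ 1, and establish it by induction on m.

d = 120

Computing the first values: h(1) = 120 and h(2) = 720; gcd(120, 720) = 120, so d ≤ 120.
We prove 120 | m(m + 1)(m + 2)(m + 3)(m + 4) for all m ≥ 1 by induction on m.
Base case (m = 1): h(1) = 120 = 120·(1), so 120 | h(1).
Inductive step: suppose the statement holds for some i ≥ 1, i.e. 120 | h(i). Then
h(i+1) − h(i) = (i+1)·(i+2)·(i+3)·(i+4)·(i+5) − i·(i+1)·(i+2)·(i+3)·(i+4) = (i+1)·(i+2)·(i+3)·(i+4)·[(i+5) − i] = 5·(i+1)·(i+2)·(i+3)·(i+4). The product of 4 consecutive integers is divisible by (4)! = 24, so h(i+1) − h(i) is divisible by 5·24 = 120. By the inductive hypothesis 120 | h(i), hence 120 | h(i+1).
By induction, the statement is established for all m ≥ 1.
Therefore the largest such d is 120.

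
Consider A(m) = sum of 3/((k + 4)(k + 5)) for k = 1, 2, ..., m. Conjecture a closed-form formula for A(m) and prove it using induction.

We claim A(m) = 3m/(5(m + 5)) for all m ≥ 1.
Base case (m = 1): A(1) = 1/10, and the closed form gives 1/10. They agree.
Suppose the result is true for m = k, so A(k) = 3k/(5(k + 5)).
Then A(k+1) = A(k) + (3/((k + 5)(k + 6))) = (3k/(5(k + 5))) + (3/((k + 5)(k + 6))).
Simplifying, A(k+1) = 3(k + 1)/(5(k + 6)) = 3(k+1)/(5((k+1) + 5)),
which is the closed form with m = k+1.
By induction, the statement is established for all m ≥ 1.

A(m) = 3m/(5(m + 5))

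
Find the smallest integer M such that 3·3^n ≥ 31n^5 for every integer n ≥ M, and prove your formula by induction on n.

M = 15

At n = 14: 14348907 < 16672544, so the inequality fails and M ≥ 15. We prove 3·3^n ≥ 31n^5 for all n ≥ 15.
Base case (n = 15): 3·3^n = 43046721 and 31n^5 = 23540625, so 43046721 ≥ 23540625.
Inductive step: assume the claim holds for n = j, so 3·3^j ≥ 31j^5.
Then 3·3^(j + 1) = 3·(3·3^j) ≥ 3·(31j^5).
Also, for j ≥ 15 we have 3·(31j^5) ≥ 31(j+1)^5, since 3 ≥ (1 + 1/j)^5 for all j ≥ 15.
Combining, 3·3^(j + 1) ≥ 31(j+1)^5.
By induction, the statement is established for all n ≥ 15.
Hence the smallest such M is 15.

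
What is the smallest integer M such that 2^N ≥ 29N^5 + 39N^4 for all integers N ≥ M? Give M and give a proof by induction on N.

M = 30

At N = 29: 536870912 < 622407280, so the inequality fails and M ≥ 30. We prove 2^N ≥ 29N^5 + 39N^4 for all N ≥ 30.
When N = 30: 2^N = 1073741824 and 29N^5 + 39N^4 = 736290000, so 1073741824 ≥ 736290000.
For the inductive step, assume it holds for an arbitrary p ≥ 30, so 2^p ≥ 29p^5 + 39p^4.
Then 2^(p + 1) = 2·(2^p) ≥ 2·(29p^5 + 39p^4).
Also, for p ≥ 30 we have 2·(29p^5 + 39p^4) ≥ 29(p+1)^5 + 39(p+1)^4, since 2·(29p^5 + 39p^4) − (29(p+1)^5 + 39(p+1)^4) = 29p^5 - 106p^4 - 446p^3 - 524p^2 - 301p - 68, which is nonnegative for all p ≥ 30.
Combining, 2^(p + 1) ≥ 29(p+1)^5 + 39(p+1)^4.
By induction, the statement is established for all N ≥ 30.
Hence the smallest such M is 30.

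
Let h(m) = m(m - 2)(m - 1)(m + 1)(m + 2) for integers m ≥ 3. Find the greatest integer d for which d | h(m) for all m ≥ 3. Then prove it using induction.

d = 120

Computing the first values: h(3) = 120 and h(4) = 720; gcd(120, 720) = 120, so d ≤ 120.
We prove 120 | m(m - 2)(m - 1)(m + 1)(m + 2) for all m ≥ 3 by induction on m.
Base case (m = 3): h(3) = 120 = 120·(1), so 120 | h(3).
Suppose the result is true for m = i, i.e. 120 | h(i). Then
h(i+1) − h(i) = (i-1)·i·(i+1)·(i+2)·(i+3) − (i-2)·(i-1)·i·(i+1)·(i+2) = (i-1)·i·(i+1)·(i+2)·[(i+3) − (i-2)] = 5·(i-1)·i·(i+1)·(i+2). The product of 4 consecutive integers is divisible by (4)! = 24, so h(i+1) − h(i) is divisible by 5·24 = 120. By the inductive hypothesis 120 | h(i), hence 120 | h(i+1).
By the principle of mathematical induction, the result holds for all m ≥ 3.
Therefore the largest such d is 120.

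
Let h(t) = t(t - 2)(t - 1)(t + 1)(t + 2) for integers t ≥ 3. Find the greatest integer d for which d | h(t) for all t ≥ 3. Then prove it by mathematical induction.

d = 120

Computing the first values: h(3) = 120 and h(4) = 720; gcd(120, 720) = 120, so d ≤ 120.
We prove 120 | t(t - 2)(t - 1)(t + 1)(t + 2) for all t ≥ 3 by induction on t.
Base case (t = 3): h(3) = 120 = 120·(1), so 120 | h(3).
Inductive step: suppose the statement holds for some k ≥ 3, i.e. 120 | h(k). Then
h(k+1) − h(k) = (k-1)·k·(k+1)·(k+2)·(k+3) − (k-2)·(k-1)·k·(k+1)·(k+2) = (k-1)·k·(k+1)·(k+2)·[(k+3) − (k-2)] = 5·(k-1)·k·(k+1)·(k+2). The product of 4 consecutive integers is divisible by (4)! = 24, so h(k+1) − h(k) is divisible by 5·24 = 120. By the inductive hypothesis 120 | h(k), hence 120 | h(k+1).
This completes the induction.
Therefore the largest such d is 120.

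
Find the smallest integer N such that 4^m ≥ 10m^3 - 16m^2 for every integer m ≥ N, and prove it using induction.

N = 5

At m = 4: 256 < 384, so the inequality fails and N ≥ 5. We prove 4^m ≥ 10m^3 - 16m^2 for all m ≥ 5.
Base case (m = 5): 4^m = 1024 and 10m^3 - 16m^2 = 850, so 1024 ≥ 850.
Inductive step: assume the claim holds for m = p, so 4^p ≥ 10p^3 - 16p^2.
Then 4^(p + 1) = 4·(4^p) ≥ 4·(10p^3 - 16p^2).
Also, for p ≥ 5 we have 4·(10p^3 - 16p^2) ≥ 10(p+1)^3 - 16(p+1)^2, since 4·(10p^3 - 16p^2) − (10(p+1)^3 - 16(p+1)^2) = 30p^3 - 78p^2 + 2p + 6, which is nonnegative for all p ≥ 5.
Combining, 4^(p + 1) ≥ 10(p+1)^3 - 16(p+1)^2.
By the principle of mathematical induction, the result holds for all m ≥ 5.
Hence the smallest such N is 5.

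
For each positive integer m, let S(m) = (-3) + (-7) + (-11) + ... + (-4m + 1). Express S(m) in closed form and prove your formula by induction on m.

S(m) = -m(2m + 1)

We claim S(m) = -m(2m + 1) for all m ≥ 1.
Base case (m = 1): S(1) = -3, and the closed form gives -3. They agree.
Suppose the result is true for m = i, so S(i) = i(-2i - 1).
Then S(i+1) = S(i) + (-4i - 3) = (i(-2i - 1)) + (-4i - 3).
Simplifying, S(i+1) = -(i + 1)(2i + 3) = -(i+1)(2(i+1) + 1),
which is the closed form with m = i+1.
By induction, the statement is established for all m ≥ 1.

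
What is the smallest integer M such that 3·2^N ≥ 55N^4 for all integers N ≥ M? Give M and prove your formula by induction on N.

M = 23

At N = 22: 12582912 < 12884080, so the inequality fails and M ≥ 23. We prove 3·2^N ≥ 55N^4 for all N ≥ 23.
Base step (N = 23): 3·2^N = 25165824 and 55N^4 = 15391255, so 25165824 ≥ 15391255.
Inductive step: suppose the statement holds for some p ≥ 23, so 3·2^p ≥ 55p^4.
Then 3·2^(p + 1) = 2·(3·2^p) ≥ 2·(55p^4).
Also, for p ≥ 23 we have 2·(55p^4) ≥ 55(p+1)^4, since 2 ≥ (1 + 1/p)^4 for all p ≥ 23.
Combining, 3·2^(p + 1) ≥ 55(p+1)^4.
By the principle of mathematical induction, the result holds for all N ≥ 23.
Hence the smallest such M is 23.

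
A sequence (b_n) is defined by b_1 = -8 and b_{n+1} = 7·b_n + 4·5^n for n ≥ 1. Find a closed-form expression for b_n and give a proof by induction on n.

b_n = -2·5^n + 2·7^(n - 1)

Computing the first terms: b_1 = -8, b_2 = -36, b_3 = -152. This suggests b_n = -2·5^n + 2·7^(n - 1).
For the base case n = 1: the formula gives -8 = -8 = b_1.
Suppose the result is true for n = i, so b_i = -2·5^i + 2·7^(i - 1).
Then b_{i+1} = 7·b_i + 4·5^i = 7·(-2·5^i + 2·7^(i - 1)) + 4·5^i = -2·5^(i + 1) + 2·7^i = -2·5^(i+1) + 2·7^((i+1) - 1),
which is the claimed formula at n = i+1.
By the principle of mathematical induction, the result holds for all n ≥ 1.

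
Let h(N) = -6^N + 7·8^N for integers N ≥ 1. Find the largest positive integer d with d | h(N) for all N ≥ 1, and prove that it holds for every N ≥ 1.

d = 2

Computing the first values: h(1) = 50 and h(2) = 412; gcd(50, 412) = 2, so d ≤ 2.
We prove 2 | -6^N + 7·8^N for all N ≥ 1 by induction on N.
For the base case N = 1: h(1) = 50 = 2·(25), so 2 | h(1).
Suppose the result is true for N = k, i.e. 2 | h(k). Then
h(k+1) − 8·h(k) = (-6^(k+1) + 7·8^(k+1)) − 8·(-6^k + 7·8^k) = (-1)·6^k·(6 − 8) = (2)·6^k. Since 2 | h(k) by the inductive hypothesis, 2 | 8·h(k); and 2 | 2 since 2 = 2·1. Therefore 2 | h(k+1).
By induction, the statement is established for all N ≥ 1.
Therefore the largest such d is 2.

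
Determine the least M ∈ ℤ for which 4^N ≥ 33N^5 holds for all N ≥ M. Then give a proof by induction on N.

At N = 11: 4194304 < 5314683, so the inequality fails and M ≥ 12. We prove 4^N ≥ 33N^5 for all N ≥ 12.
When N = 12: 4^N = 16777216 and 33N^5 = 8211456, so 16777216 ≥ 8211456.
Suppose the result is true for N = r, so 4^r ≥ 33r^5.
Then 4^(r + 1) = 4·(4^r) ≥ 4·(33r^5).
Also, for r ≥ 12 we have 4·(33r^5) ≥ 33(r+1)^5, since 4 ≥ (1 + 1/r)^5 for all r ≥ 12.
Combining, 4^(r + 1) ≥ 33(r+1)^5.
By induction, the statement is established for all N ≥ 12.
Hence the smallest such M is 12.

M = 12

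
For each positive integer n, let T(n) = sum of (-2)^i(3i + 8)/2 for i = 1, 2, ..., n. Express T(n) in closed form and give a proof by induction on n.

We claim T(n) = (-2)^n(n + 3) - 3 for all n ≥ 1.
Base case (n = 1): T(1) = -11, and the closed form gives -11. They agree.
Suppose the result is true for n = i, so T(i) = (-2)^i(i + 3) - 3.
Then T(i+1) = T(i) + ((-2)^i(-3i - 11)) = ((-2)^i(i + 3) - 3) + ((-2)^i(-3i - 11)).
Simplifying, T(i+1) = -2(-2)^i·i - 8(-2)^i - 3 = (-2)^(i+1)((i+1) + 3) - 3,
which is the closed form with n = i+1.
By the principle of mathematical induction, the result holds for all n ≥ 1.

T(n) = (-2)^n(n + 3) - 3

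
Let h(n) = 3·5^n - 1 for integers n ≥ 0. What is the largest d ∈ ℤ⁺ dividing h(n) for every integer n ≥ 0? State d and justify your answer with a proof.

d = 2

Computing the first values: h(0) = 2 and h(1) = 14; gcd(2, 14) = 2, so d ≤ 2.
We prove 2 | 3·5^n - 1 for all n ≥ 0 by induction on n.
When n = 0: h(0) = 2 = 2·(1), so 2 | h(0).
For the inductive step, assume it holds for an arbitrary k ≥ 0, i.e. 2 | h(k). Then
h(k+1) = 3·5^(k+1) - 1 = 5·(3·5^k - 1) + 4 = 5·h(k) + 4. The first term is divisible by 2 by the inductive hypothesis, and 4 is divisible by 2. Hence 2 | h(k+1).
Hence, by induction on n, the claim holds for every n ≥ 0.
Therefore the largest such d is 2.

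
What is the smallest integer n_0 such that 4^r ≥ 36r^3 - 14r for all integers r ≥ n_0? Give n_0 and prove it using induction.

n_0 = 7

At r = 6: 4096 < 7692, so the inequality fails and n_0 ≥ 7. We prove 4^r ≥ 36r^3 - 14r for all r ≥ 7.
When r = 7: 4^r = 16384 and 36r^3 - 14r = 12250, so 16384 ≥ 12250.
For the inductive step, assume it holds for an arbitrary m ≥ 7, so 4^m ≥ 36m^3 - 14m.
Then 4^(m + 1) = 4·(4^m) ≥ 4·(36m^3 - 14m).
Also, for m ≥ 7 we have 4·(36m^3 - 14m) ≥ 36(m+1)^3 - 14(m+1), since 4·(36m^3 - 14m) − (36(m+1)^3 - 14(m+1)) = 108m^3 - 108m^2 - 150m - 22, which is nonnegative for all m ≥ 7.
Combining, 4^(m + 1) ≥ 36(m+1)^3 - 14(m+1).
This completes the induction.
Hence the smallest such n_0 is 7.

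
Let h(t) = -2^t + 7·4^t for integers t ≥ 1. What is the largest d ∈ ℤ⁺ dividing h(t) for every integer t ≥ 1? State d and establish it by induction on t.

d = 2

Computing the first values: h(1) = 26 and h(2) = 108; gcd(26, 108) = 2, so d ≤ 2.
We prove 2 | -2^t + 7·4^t for all t ≥ 1 by induction on t.
For the base case t = 1: h(1) = 26 = 2·(13), so 2 | h(1).
Inductive step: assume the claim holds for t = p, i.e. 2 | h(p). Then
h(p+1) − 4·h(p) = (-2^(p+1) + 7·4^(p+1)) − 4·(-2^p + 7·4^p) = (-1)·2^p·(2 − 4) = (2)·2^p. Since 2 | h(p) by the inductive hypothesis, 2 | 4·h(p); and 2 | 2 since 2 = 2·1. Therefore 2 | h(p+1).
By the principle of mathematical induction, the result holds for all t ≥ 1.
Therefore the largest such d is 2.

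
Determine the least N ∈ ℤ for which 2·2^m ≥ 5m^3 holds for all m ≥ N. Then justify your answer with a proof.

N = 13

At m = 12: 8192 < 8640, so the inequality fails and N ≥ 13. We prove 2·2^m ≥ 5m^3 for all m ≥ 13.
Base case (m = 13): 2·2^m = 16384 and 5m^3 = 10985, so 16384 ≥ 10985.
Inductive step: assume the claim holds for m = k, so 2·2^k ≥ 5k^3.
Then 2·2^(k + 1) = 2·(2·2^k) ≥ 2·(5k^3).
Also, for k ≥ 13 we have 2·(5k^3) ≥ 5(k+1)^3, since 2 ≥ (1 + 1/k)^3 for all k ≥ 13.
Combining, 2·2^(k + 1) ≥ 5(k+1)^3.
By induction, the statement is established for all m ≥ 13.
Hence the smallest such N is 13.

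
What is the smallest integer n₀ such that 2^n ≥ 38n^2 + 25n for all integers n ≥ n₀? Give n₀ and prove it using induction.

At n = 12: 4096 < 5772, so the inequality fails and n₀ ≥ 13. We prove 2^n ≥ 38n^2 + 25n for all n ≥ 13.
When n = 13: 2^n = 8192 and 38n^2 + 25n = 6747, so 8192 ≥ 6747.
Suppose the result is true for n = p, so 2^p ≥ 38p^2 + 25p.
Then 2^(p + 1) = 2·(2^p) ≥ 2·(38p^2 + 25p).
Also, for p ≥ 13 we have 2·(38p^2 + 25p) ≥ 38(p+1)^2 + 25(p+1), since 2·(38p^2 + 25p) − (38(p+1)^2 + 25(p+1)) = 38p^2 - 51p - 63, which is nonnegative for all p ≥ 13.
Combining, 2^(p + 1) ≥ 38(p+1)^2 + 25(p+1).
This completes the induction.
Hence the smallest such n₀ is 13.

n₀ = 13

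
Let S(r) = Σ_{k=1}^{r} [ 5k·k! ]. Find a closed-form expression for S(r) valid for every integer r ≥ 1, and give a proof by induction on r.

S(r) = 5(r + 1)! - 5

We claim S(r) = 5(r + 1)! - 5 for all r ≥ 1.
Base step (r = 1): S(1) = 5, and the closed form gives 5. They agree.
Inductive step: suppose the statement holds for some k ≥ 1, so S(k) = 5(k + 1)! - 5.
Then S(k+1) = S(k) + (5(k + 1)(k + 1)!) = (5(k + 1)! - 5) + (5(k + 1)(k + 1)!).
Simplifying, S(k+1) = 5((k+1) + 1)! - 5,
which is the closed form with r = k+1.
By the principle of mathematical induction, the result holds for all r ≥ 1.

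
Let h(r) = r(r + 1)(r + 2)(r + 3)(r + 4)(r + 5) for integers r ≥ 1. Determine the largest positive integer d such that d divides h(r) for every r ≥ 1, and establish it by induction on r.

d = 720

Computing the first values: h(1) = 720 and h(2) = 5040; gcd(720, 5040) = 720, so d ≤ 720.
We prove 720 | r(r + 1)(r + 2)(r + 3)(r + 4)(r + 5) for all r ≥ 1 by induction on r.
For the base case r = 1: h(1) = 720 = 720·(1), so 720 | h(1).
Inductive step: assume the claim holds for r = k, i.e. 720 | h(k). Then
h(k+1) − h(k) = (k+1)·(k+2)·(k+3)·(k+4)·(k+5)·(k+6) − k·(k+1)·(k+2)·(k+3)·(k+4)·(k+5) = (k+1)·(k+2)·(k+3)·(k+4)·(k+5)·[(k+6) − k] = 6·(k+1)·(k+2)·(k+3)·(k+4)·(k+5). The product of 5 consecutive integers is divisible by (5)! = 120, so h(k+1) − h(k) is divisible by 6·120 = 720. By the inductive hypothesis 720 | h(k), hence 720 | h(k+1).
This completes the induction.
Therefore the largest such d is 720.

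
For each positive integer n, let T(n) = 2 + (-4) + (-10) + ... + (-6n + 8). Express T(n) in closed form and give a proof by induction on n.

We claim T(n) = -n(3n - 5) for all n ≥ 1.
Base step (n = 1): T(1) = 2, and the closed form gives 2. They agree.
Inductive step: assume the claim holds for n = m, so T(m) = m(-3m + 5).
Then T(m+1) = T(m) + (-6m + 2) = (m(-3m + 5)) + (-6m + 2).
Simplifying, T(m+1) = -(m + 1)(3m - 2) = -(m+1)(3(m+1) - 5),
which is the closed form with n = m+1.
By the principle of mathematical induction, the result holds for all n ≥ 1.

T(n) = -n(3n - 5)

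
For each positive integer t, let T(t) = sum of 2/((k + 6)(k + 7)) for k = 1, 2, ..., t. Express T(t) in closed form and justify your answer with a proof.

We claim T(t) = 2t/(7(t + 7)) for all t ≥ 1.
Base step (t = 1): T(1) = 1/28, and the closed form gives 1/28. They agree.
For the inductive step, assume it holds for an arbitrary k ≥ 1, so T(k) = 2k/(7(k + 7)).
Then T(k+1) = T(k) + (2/((k + 7)(k + 8))) = (2k/(7(k + 7))) + (2/((k + 7)(k + 8))).
Simplifying, T(k+1) = 2(k + 1)/(7(k + 8)) = 2(k+1)/(7((k+1) + 7)),
which is the closed form with t = k+1.
Hence, by induction on t, the claim holds for every t ≥ 1.

T(t) = 2t/(7(t + 7))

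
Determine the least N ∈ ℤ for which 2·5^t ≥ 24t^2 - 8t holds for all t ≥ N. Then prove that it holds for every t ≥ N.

N = 3

At t = 2: 50 < 80, so the inequality fails and N ≥ 3. We prove 2·5^t ≥ 24t^2 - 8t for all t ≥ 3.
For the base case t = 3: 2·5^t = 250 and 24t^2 - 8t = 192, so 250 ≥ 192.
Inductive step: suppose the statement holds for some p ≥ 3, so 2·5^p ≥ 24p^2 - 8p.
Then 2·5^(p + 1) = 5·(2·5^p) ≥ 5·(24p^2 - 8p).
Also, for p ≥ 3 we have 5·(24p^2 - 8p) ≥ 24(p+1)^2 - 8(p+1), since 5·(24p^2 - 8p) − (24(p+1)^2 - 8(p+1)) = 96p^2 - 80p - 16, which is nonnegative for all p ≥ 3.
Combining, 2·5^(p + 1) ≥ 24(p+1)^2 - 8(p+1).
By the principle of mathematical induction, the result holds for all t ≥ 3.
Hence the smallest such N is 3.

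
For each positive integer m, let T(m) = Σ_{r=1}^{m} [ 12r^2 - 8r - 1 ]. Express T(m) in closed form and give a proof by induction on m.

We claim T(m) = m(4m^2 + 2m - 3) for all m ≥ 1.
Base step (m = 1): T(1) = 3, and the closed form gives 3. They agree.
Suppose the result is true for m = r, so T(r) = r(4r^2 + 2r - 3).
Then T(r+1) = T(r) + (12r^2 + 16r + 3) = (r(4r^2 + 2r - 3)) + (12r^2 + 16r + 3).
Simplifying, T(r+1) = (r + 1)(4r^2 + 10r + 3) = (r+1)(4(r+1)^2 + 2(r+1) - 3),
which is the closed form with m = r+1.
By induction, the statement is established for all m ≥ 1.

T(m) = m(4m^2 + 2m - 3)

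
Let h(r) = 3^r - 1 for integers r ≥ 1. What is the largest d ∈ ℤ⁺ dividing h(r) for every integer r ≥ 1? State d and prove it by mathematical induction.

d = 2

Computing the first values: h(1) = 2 and h(2) = 8; gcd(2, 8) = 2, so d ≤ 2.
We prove 2 | 3^r - 1 for all r ≥ 1 by induction on r.
Base case (r = 1): h(1) = 2 = 2·(1), so 2 | h(1).
Inductive step: assume the claim holds for r = k, i.e. 2 | h(k). Then
3^{k+1} − 1^{k+1} = 3·3^k − 1·1^k = 3·(3^k − 1^k) + (2)·1^k. The first term is divisible by 2 by the inductive hypothesis, and the second term (2)·1^k is divisible by 2 since 2 | 2. Hence 2 | h(k+1).
Hence, by induction on r, the claim holds for every r ≥ 1.
Therefore the largest such d is 2.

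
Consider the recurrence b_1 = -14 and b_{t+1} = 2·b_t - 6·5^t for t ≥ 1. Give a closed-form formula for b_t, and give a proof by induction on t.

b_t = -2^(t + 1) - 2·5^t

Computing the first terms: b_1 = -14, b_2 = -58, b_3 = -266. This suggests b_t = -2^(t + 1) - 2·5^t.
For the base case t = 1: the formula gives -14 = -14 = b_1.
Inductive step: assume the claim holds for t = k, so b_k = -2^(k + 1) - 2·5^k.
Then b_{k+1} = 2·b_k - 6·5^k = 2·(-2^(k + 1) - 2·5^k) - 6·5^k = -2^(k + 2) - 2·5^(k + 1) = -2^((k+1) + 1) - 2·5^(k+1),
which is the claimed formula at t = k+1.
By the principle of mathematical induction, the result holds for all t ≥ 1.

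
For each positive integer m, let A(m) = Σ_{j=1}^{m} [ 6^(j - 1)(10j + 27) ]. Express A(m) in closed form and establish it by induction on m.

We claim A(m) = 6^m(2m + 5) - 5 for all m ≥ 1.
Base step (m = 1): A(1) = 37, and the closed form gives 37. They agree.
Inductive step: suppose the statement holds for some j ≥ 1, so A(j) = 6^j(2j + 5) - 5.
Then A(j+1) = A(j) + (6^j(10j + 37)) = (6^j(2j + 5) - 5) + (6^j(10j + 37)).
Simplifying, A(j+1) = 12·6^j·j + 42·6^j - 5 = 6^(j+1)(2(j+1) + 5) - 5,
which is the closed form with m = j+1.
By induction, the statement is established for all m ≥ 1.

A(m) = 6^m(2m + 5) - 5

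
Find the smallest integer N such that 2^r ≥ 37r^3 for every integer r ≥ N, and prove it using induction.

N = 18

At r = 17: 131072 < 181781, so the inequality fails and N ≥ 18. We prove 2^r ≥ 37r^3 for all r ≥ 18.
Base step (r = 18): 2^r = 262144 and 37r^3 = 215784, so 262144 ≥ 215784.
For the inductive step, assume it holds for an arbitrary k ≥ 18, so 2^k ≥ 37k^3.
Then 2^(k + 1) = 2·(2^k) ≥ 2·(37k^3).
Also, for k ≥ 18 we have 2·(37k^3) ≥ 37(k+1)^3, since 2 ≥ (1 + 1/k)^3 for all k ≥ 18.
Combining, 2^(k + 1) ≥ 37(k+1)^3.
Hence, by induction on r, the claim holds for every r ≥ 18.
Hence the smallest such N is 18.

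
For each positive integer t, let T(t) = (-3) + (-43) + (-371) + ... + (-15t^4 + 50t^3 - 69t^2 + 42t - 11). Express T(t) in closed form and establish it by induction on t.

T(t) = -t(3t^4 - 5t^3 + 3t^2 + t + 1)

We claim T(t) = -t(3t^4 - 5t^3 + 3t^2 + t + 1) for all t ≥ 1.
When t = 1: T(1) = -3, and the closed form gives -3. They agree.
For the inductive step, assume it holds for an arbitrary m ≥ 1, so T(m) = m(-3m^4 + 5m^3 - 3m^2 - m - 1).
Then T(m+1) = T(m) + (-15m^4 - 10m^3 - 9m^2 - 6m - 3) = (m(-3m^4 + 5m^3 - 3m^2 - m - 1)) + (-15m^4 - 10m^3 - 9m^2 - 6m - 3).
Simplifying, T(m+1) = -(m + 1)(3m^4 + 7m^3 + 6m^2 + 4m + 3) = -(m+1)(3(m+1)^4 - 5(m+1)^3 + 3(m+1)^2 + (m+1) + 1),
which is the closed form with t = m+1.
By the principle of mathematical induction, the result holds for all t ≥ 1.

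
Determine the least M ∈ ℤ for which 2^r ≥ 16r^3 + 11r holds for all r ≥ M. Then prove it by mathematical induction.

M = 17

At r = 16: 65536 < 65712, so the inequality fails and M ≥ 17. We prove 2^r ≥ 16r^3 + 11r for all r ≥ 17.
Base step (r = 17): 2^r = 131072 and 16r^3 + 11r = 78795, so 131072 ≥ 78795.
Inductive step: assume the claim holds for r = p, so 2^p ≥ 16p^3 + 11p.
Then 2^(p + 1) = 2·(2^p) ≥ 2·(16p^3 + 11p).
Also, for p ≥ 17 we have 2·(16p^3 + 11p) ≥ 16(p+1)^3 + 11(p+1), since 2·(16p^3 + 11p) − (16(p+1)^3 + 11(p+1)) = 16p^3 - 48p^2 - 37p - 27, which is nonnegative for all p ≥ 17.
Combining, 2^(p + 1) ≥ 16(p+1)^3 + 11(p+1).
This completes the induction.
Hence the smallest such M is 17.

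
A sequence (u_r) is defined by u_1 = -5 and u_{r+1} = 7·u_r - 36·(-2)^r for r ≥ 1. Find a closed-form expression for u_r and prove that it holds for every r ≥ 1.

u_r = (-2)^(r + 2) + 3·7^(r - 1)

Computing the first terms: u_1 = -5, u_2 = 37, u_3 = 115. This suggests u_r = (-2)^(r + 2) + 3·7^(r - 1).
When r = 1: the formula gives -5 = -5 = u_1.
For the inductive step, assume it holds for an arbitrary m ≥ 1, so u_m = (-2)^(m + 2) + 3·7^(m - 1).
Then u_{m+1} = 7·u_m - 36·(-2)^m = 7·((-2)^(m + 2) + 3·7^(m - 1)) - 36·(-2)^m = (-2)^(m + 3) + 3·7^m = (-2)^((m+1) + 2) + 3·7^((m+1) - 1),
which is the claimed formula at r = m+1.
By induction, the statement is established for all r ≥ 1.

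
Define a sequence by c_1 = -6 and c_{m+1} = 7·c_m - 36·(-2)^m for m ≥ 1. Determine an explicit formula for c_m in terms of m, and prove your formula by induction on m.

c_m = (-2)^(m + 2) + 2·7^(m - 1)

Computing the first terms: c_1 = -6, c_2 = 30, c_3 = 66. This suggests c_m = (-2)^(m + 2) + 2·7^(m - 1).
For the base case m = 1: the formula gives -6 = -6 = c_1.
For the inductive step, assume it holds for an arbitrary r ≥ 1, so c_r = (-2)^(r + 2) + 2·7^(r - 1).
Then c_{r+1} = 7·c_r - 36·(-2)^r = 7·((-2)^(r + 2) + 2·7^(r - 1)) - 36·(-2)^r = (-2)^(r + 3) + 2·7^r = (-2)^((r+1) + 2) + 2·7^((r+1) - 1),
which is the claimed formula at m = r+1.
By induction, the statement is established for all m ≥ 1.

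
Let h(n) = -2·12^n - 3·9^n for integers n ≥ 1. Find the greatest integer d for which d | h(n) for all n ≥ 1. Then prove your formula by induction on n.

d = 3

Computing the first values: h(1) = -51 and h(2) = -531; gcd(-51, -531) = 3, so d ≤ 3.
We prove 3 | -2·12^n - 3·9^n for all n ≥ 1 by induction on n.
Base step (n = 1): h(1) = -51 = 3·(-17), so 3 | h(1).
For the inductive step, assume it holds for an arbitrary p ≥ 1, i.e. 3 | h(p). Then
h(p+1) − 12·h(p) = (-2·12^(p+1) - 3·9^(p+1)) − 12·(-2·12^p - 3·9^p) = (-3)·9^p·(9 − 12) = (9)·9^p. Since 3 | h(p) by the inductive hypothesis, 3 | 12·h(p); and 3 | 9 since 9 = 3·3. Therefore 3 | h(p+1).
By induction, the statement is established for all n ≥ 1.
Therefore the largest such d is 3.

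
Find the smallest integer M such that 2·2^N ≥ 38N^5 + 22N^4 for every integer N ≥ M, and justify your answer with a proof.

M = 29

At N = 28: 536870912 < 667516416, so the inequality fails and M ≥ 29. We prove 2·2^N ≥ 38N^5 + 22N^4 for all N ≥ 29.
Base step (N = 29): 2·2^N = 1073741824 and 38N^5 + 22N^4 = 794983844, so 1073741824 ≥ 794983844.
Inductive step: suppose the statement holds for some r ≥ 29, so 2·2^r ≥ 38r^5 + 22r^4.
Then 2·2^(r + 1) = 2·(2·2^r) ≥ 2·(38r^5 + 22r^4).
Also, for r ≥ 29 we have 2·(38r^5 + 22r^4) ≥ 38(r+1)^5 + 22(r+1)^4, since 2·(38r^5 + 22r^4) − (38(r+1)^5 + 22(r+1)^4) = 38r^5 - 168r^4 - 468r^3 - 512r^2 - 278r - 60, which is nonnegative for all r ≥ 29.
Combining, 2·2^(r + 1) ≥ 38(r+1)^5 + 22(r+1)^4.
This completes the induction.
Hence the smallest such M is 29.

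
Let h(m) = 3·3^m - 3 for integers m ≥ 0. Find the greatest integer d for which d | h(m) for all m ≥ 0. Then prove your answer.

Computing the first values: h(0) = 0 and h(1) = 6; gcd(0, 6) = 6, so d ≤ 6.
We prove 6 | 3·3^m - 3 for all m ≥ 0 by induction on m.
For the base case m = 0: h(0) = 0 = 6·(0), so 6 | h(0).
Inductive step: suppose the statement holds for some i ≥ 0, i.e. 6 | h(i). Then
h(i+1) = 3·3^(i+1) - 3 = 3·(3·3^i - 3) + 6 = 3·h(i) + 6. The first term is divisible by 6 by the inductive hypothesis, and 6 is divisible by 6. Hence 6 | h(i+1).
By the principle of mathematical induction, the result holds for all m ≥ 0.
Therefore the largest such d is 6.

d = 6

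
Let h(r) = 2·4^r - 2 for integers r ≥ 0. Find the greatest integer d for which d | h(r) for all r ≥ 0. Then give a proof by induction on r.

Computing the first values: h(0) = 0 and h(1) = 6; gcd(0, 6) = 6, so d ≤ 6.
We prove 6 | 2·4^r - 2 for all r ≥ 0 by induction on r.
Base step (r = 0): h(0) = 0 = 6·(0), so 6 | h(0).
Suppose the result is true for r = j, i.e. 6 | h(j). Then
h(j+1) = 2·4^(j+1) - 2 = 4·(2·4^j - 2) + 6 = 4·h(j) + 6. The first term is divisible by 6 by the inductive hypothesis, and 6 is divisible by 6. Hence 6 | h(j+1).
This completes the induction.
Therefore the largest such d is 6.

d = 6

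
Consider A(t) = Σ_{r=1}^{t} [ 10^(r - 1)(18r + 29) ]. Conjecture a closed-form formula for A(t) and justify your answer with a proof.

We claim A(t) = 10^t(2t + 3) - 3 for all t ≥ 1.
For the base case t = 1: A(1) = 47, and the closed form gives 47. They agree.
Suppose the result is true for t = r, so A(r) = 10^r(2r + 3) - 3.
Then A(r+1) = A(r) + (10^r(18r + 47)) = (10^r(2r + 3) - 3) + (10^r(18r + 47)).
Simplifying, A(r+1) = 20·10^r·r + 50·10^r - 3 = 10^(r+1)(2(r+1) + 3) - 3,
which is the closed form with t = r+1.
This completes the induction.

A(t) = 10^t(2t + 3) - 3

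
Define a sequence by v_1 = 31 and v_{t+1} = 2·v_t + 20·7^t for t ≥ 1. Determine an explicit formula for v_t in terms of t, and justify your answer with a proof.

Computing the first terms: v_1 = 31, v_2 = 202, v_3 = 1384. This suggests v_t = 3·2^(t - 1) + 4·7^t.
When t = 1: the formula gives 31 = 31 = v_1.
Inductive step: suppose the statement holds for some m ≥ 1, so v_m = 3·2^(m - 1) + 4·7^m.
Then v_{m+1} = 2·v_m + 20·7^m = 2·(3·2^(m - 1) + 4·7^m) + 20·7^m = 3·2^m + 4·7^(m + 1) = 3·2^((m+1) - 1) + 4·7^(m+1),
which is the claimed formula at t = m+1.
Hence, by induction on t, the claim holds for every t ≥ 1.

v_t = 3·2^(t - 1) + 4·7^t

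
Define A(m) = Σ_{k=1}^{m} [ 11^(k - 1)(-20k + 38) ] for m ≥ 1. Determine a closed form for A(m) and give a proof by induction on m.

We claim A(m) = 2·11^m(-m + 2) - 4 for all m ≥ 1.
Base case (m = 1): A(1) = 18, and the closed form gives 18. They agree.
Inductive step: suppose the statement holds for some k ≥ 1, so A(k) = 2·11^k(-k + 2) - 4.
Then A(k+1) = A(k) + (11^k(-20k + 18)) = (2·11^k(-k + 2) - 4) + (11^k(-20k + 18)).
Simplifying, A(k+1) = -22·11^k·k + 22·11^k - 4 = 2·11^(k+1)(-(k+1) + 2) - 4,
which is the closed form with m = k+1.
By the principle of mathematical induction, the result holds for all m ≥ 1.

A(m) = 2·11^m(-m + 2) - 4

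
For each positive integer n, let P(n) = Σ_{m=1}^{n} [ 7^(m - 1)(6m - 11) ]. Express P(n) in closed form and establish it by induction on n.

We claim P(n) = 7^n(n - 2) + 2 for all n ≥ 1.
When n = 1: P(1) = -5, and the closed form gives -5. They agree.
Inductive step: assume the claim holds for n = m, so P(m) = 7^m(m - 2) + 2.
Then P(m+1) = P(m) + (7^m(6m - 5)) = (7^m(m - 2) + 2) + (7^m(6m - 5)).
Simplifying, P(m+1) = 7^(m + 1)m - 7^(m + 1) + 2 = 7^(m+1)((m+1) - 2) + 2,
which is the closed form with n = m+1.
This completes the induction.

P(n) = 7^n(n - 2) + 2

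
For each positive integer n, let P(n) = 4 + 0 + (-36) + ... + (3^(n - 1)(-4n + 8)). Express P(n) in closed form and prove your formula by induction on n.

P(n) = 3^n(-2n + 5) - 5

We claim P(n) = 3^n(-2n + 5) - 5 for all n ≥ 1.
For the base case n = 1: P(1) = 4, and the closed form gives 4. They agree.
Inductive step: assume the claim holds for n = m, so P(m) = 3^m(-2m + 5) - 5.
Then P(m+1) = P(m) + (4·3^m(-m + 1)) = (3^m(-2m + 5) - 5) + (4·3^m(-m + 1)).
Simplifying, P(m+1) = -6·3^m·m + 9·3^m - 5 = 3^(m+1)(-2(m+1) + 5) - 5,
which is the closed form with n = m+1.
This completes the induction.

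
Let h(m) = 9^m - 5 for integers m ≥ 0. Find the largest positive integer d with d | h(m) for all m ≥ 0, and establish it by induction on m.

d = 4

Computing the first values: h(0) = -4 and h(1) = 4; gcd(-4, 4) = 4, so d ≤ 4.
We prove 4 | 9^m - 5 for all m ≥ 0 by induction on m.
For the base case m = 0: h(0) = -4 = 4·(-1), so 4 | h(0).
Inductive step: suppose the statement holds for some k ≥ 0, i.e. 4 | h(k). Then
h(k+1) = 9^(k+1) - 5 = 9·(9^k - 5) + 40 = 9·h(k) + 40. The first term is divisible by 4 by the inductive hypothesis, and 40 is divisible by 4. Hence 4 | h(k+1).
Hence, by induction on m, the claim holds for every m ≥ 0.
Therefore the largest such d is 4.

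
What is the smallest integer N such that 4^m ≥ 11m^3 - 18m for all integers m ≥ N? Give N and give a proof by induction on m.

N = 6

At m = 5: 1024 < 1285, so the inequality fails and N ≥ 6. We prove 4^m ≥ 11m^3 - 18m for all m ≥ 6.
Base step (m = 6): 4^m = 4096 and 11m^3 - 18m = 2268, so 4096 ≥ 2268.
Suppose the result is true for m = r, so 4^r ≥ 11r^3 - 18r.
Then 4^(r + 1) = 4·(4^r) ≥ 4·(11r^3 - 18r).
Also, for r ≥ 6 we have 4·(11r^3 - 18r) ≥ 11(r+1)^3 - 18(r+1), since 4·(11r^3 - 18r) − (11(r+1)^3 - 18(r+1)) = 33r^3 - 33r^2 - 87r + 7, which is nonnegative for all r ≥ 6.
Combining, 4^(r + 1) ≥ 11(r+1)^3 - 18(r+1).
This completes the induction.
Hence the smallest such N is 6.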